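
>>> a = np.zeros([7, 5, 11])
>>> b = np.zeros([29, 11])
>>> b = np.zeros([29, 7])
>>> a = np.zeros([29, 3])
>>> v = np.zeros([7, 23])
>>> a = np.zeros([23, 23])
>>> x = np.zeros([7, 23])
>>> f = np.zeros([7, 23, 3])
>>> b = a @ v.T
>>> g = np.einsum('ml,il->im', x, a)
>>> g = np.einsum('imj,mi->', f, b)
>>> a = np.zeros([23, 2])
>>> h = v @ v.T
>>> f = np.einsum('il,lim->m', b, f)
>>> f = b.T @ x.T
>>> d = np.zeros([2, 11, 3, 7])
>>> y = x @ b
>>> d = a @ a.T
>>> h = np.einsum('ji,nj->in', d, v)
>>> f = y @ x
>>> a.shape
(23, 2)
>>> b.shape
(23, 7)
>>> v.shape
(7, 23)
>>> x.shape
(7, 23)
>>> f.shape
(7, 23)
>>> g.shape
()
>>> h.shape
(23, 7)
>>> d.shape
(23, 23)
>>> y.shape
(7, 7)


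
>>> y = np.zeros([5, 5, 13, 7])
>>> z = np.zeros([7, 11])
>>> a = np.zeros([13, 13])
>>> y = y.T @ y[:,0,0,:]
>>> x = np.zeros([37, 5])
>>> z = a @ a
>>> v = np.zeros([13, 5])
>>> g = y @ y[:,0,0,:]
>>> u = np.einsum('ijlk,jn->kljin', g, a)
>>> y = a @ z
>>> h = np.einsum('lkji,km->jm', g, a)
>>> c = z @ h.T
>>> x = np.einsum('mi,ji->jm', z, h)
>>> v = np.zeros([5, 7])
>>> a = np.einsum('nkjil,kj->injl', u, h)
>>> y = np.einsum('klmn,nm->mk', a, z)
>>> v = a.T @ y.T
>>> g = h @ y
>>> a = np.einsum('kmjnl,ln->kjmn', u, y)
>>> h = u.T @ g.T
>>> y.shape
(13, 7)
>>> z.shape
(13, 13)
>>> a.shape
(7, 13, 5, 7)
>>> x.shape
(5, 13)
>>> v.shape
(13, 13, 7, 13)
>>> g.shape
(5, 7)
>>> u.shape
(7, 5, 13, 7, 13)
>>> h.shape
(13, 7, 13, 5, 5)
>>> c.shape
(13, 5)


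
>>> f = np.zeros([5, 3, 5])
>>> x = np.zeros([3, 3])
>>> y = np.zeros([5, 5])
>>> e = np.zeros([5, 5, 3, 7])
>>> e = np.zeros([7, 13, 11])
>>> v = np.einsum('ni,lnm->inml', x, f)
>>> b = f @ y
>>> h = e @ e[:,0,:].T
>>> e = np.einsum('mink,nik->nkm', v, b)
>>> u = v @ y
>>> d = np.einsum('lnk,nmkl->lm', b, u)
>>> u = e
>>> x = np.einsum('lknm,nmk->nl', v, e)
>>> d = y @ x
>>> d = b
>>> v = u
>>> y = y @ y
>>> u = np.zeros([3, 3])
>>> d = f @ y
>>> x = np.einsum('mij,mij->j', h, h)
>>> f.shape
(5, 3, 5)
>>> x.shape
(7,)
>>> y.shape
(5, 5)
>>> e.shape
(5, 5, 3)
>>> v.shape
(5, 5, 3)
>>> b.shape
(5, 3, 5)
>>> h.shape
(7, 13, 7)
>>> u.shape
(3, 3)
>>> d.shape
(5, 3, 5)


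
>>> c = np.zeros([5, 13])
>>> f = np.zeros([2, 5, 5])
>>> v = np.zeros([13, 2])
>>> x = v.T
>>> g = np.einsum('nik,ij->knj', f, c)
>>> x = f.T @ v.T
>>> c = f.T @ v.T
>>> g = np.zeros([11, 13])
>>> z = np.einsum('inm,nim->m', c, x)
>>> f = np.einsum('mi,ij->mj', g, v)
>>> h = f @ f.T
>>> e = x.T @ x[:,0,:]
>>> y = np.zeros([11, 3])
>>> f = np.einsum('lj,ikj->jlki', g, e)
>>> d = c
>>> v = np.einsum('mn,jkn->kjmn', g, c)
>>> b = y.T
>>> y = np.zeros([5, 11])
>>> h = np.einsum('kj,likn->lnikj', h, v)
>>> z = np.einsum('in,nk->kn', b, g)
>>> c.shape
(5, 5, 13)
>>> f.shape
(13, 11, 5, 13)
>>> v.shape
(5, 5, 11, 13)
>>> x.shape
(5, 5, 13)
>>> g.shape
(11, 13)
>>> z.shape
(13, 11)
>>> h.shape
(5, 13, 5, 11, 11)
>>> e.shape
(13, 5, 13)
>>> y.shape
(5, 11)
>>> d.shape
(5, 5, 13)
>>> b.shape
(3, 11)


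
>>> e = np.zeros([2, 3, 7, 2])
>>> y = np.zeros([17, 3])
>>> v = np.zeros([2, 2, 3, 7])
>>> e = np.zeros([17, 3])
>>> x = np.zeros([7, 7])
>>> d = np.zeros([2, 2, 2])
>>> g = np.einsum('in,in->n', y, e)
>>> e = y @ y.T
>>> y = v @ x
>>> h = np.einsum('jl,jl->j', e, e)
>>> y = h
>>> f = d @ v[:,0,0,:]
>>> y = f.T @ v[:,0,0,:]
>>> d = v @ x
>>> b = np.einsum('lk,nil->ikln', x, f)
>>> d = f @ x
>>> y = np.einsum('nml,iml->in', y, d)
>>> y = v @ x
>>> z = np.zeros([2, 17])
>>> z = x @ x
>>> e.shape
(17, 17)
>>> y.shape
(2, 2, 3, 7)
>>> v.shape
(2, 2, 3, 7)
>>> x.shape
(7, 7)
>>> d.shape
(2, 2, 7)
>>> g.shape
(3,)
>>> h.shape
(17,)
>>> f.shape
(2, 2, 7)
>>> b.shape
(2, 7, 7, 2)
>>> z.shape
(7, 7)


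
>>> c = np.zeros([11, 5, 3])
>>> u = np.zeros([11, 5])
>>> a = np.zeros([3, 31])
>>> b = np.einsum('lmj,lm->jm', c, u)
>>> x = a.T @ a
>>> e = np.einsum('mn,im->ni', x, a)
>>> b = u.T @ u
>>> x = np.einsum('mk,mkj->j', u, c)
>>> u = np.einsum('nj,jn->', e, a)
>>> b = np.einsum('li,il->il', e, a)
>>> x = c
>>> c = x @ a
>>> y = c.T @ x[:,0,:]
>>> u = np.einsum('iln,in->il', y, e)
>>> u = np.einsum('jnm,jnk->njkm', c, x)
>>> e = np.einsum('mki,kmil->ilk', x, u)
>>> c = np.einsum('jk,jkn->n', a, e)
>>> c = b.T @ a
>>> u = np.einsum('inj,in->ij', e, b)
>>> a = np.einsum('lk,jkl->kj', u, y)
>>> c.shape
(31, 31)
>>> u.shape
(3, 5)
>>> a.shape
(5, 31)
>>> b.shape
(3, 31)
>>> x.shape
(11, 5, 3)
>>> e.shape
(3, 31, 5)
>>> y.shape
(31, 5, 3)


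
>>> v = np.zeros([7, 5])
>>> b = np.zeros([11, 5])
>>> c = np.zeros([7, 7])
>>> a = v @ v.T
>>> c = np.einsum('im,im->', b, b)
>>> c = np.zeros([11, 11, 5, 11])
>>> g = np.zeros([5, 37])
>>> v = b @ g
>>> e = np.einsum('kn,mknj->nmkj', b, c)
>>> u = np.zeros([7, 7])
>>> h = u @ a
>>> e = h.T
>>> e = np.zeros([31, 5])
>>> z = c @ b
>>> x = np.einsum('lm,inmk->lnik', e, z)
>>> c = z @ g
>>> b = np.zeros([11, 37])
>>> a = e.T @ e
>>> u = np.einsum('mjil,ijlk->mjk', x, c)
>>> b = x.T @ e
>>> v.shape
(11, 37)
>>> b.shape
(5, 11, 11, 5)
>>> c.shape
(11, 11, 5, 37)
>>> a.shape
(5, 5)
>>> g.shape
(5, 37)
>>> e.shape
(31, 5)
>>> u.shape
(31, 11, 37)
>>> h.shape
(7, 7)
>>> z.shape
(11, 11, 5, 5)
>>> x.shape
(31, 11, 11, 5)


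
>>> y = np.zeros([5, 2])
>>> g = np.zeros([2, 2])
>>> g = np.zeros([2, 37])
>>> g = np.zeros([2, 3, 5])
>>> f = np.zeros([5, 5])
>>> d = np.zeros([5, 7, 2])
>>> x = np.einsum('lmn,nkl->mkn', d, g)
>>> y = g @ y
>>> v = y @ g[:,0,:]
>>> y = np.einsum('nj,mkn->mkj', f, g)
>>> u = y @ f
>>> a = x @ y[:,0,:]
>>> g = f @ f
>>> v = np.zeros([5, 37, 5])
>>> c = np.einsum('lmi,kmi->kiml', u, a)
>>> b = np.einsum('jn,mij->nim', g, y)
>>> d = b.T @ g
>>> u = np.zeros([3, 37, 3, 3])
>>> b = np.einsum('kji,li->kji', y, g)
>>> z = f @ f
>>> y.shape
(2, 3, 5)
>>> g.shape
(5, 5)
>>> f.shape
(5, 5)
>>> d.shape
(2, 3, 5)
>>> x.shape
(7, 3, 2)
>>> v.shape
(5, 37, 5)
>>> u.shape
(3, 37, 3, 3)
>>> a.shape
(7, 3, 5)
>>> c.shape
(7, 5, 3, 2)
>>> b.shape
(2, 3, 5)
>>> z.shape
(5, 5)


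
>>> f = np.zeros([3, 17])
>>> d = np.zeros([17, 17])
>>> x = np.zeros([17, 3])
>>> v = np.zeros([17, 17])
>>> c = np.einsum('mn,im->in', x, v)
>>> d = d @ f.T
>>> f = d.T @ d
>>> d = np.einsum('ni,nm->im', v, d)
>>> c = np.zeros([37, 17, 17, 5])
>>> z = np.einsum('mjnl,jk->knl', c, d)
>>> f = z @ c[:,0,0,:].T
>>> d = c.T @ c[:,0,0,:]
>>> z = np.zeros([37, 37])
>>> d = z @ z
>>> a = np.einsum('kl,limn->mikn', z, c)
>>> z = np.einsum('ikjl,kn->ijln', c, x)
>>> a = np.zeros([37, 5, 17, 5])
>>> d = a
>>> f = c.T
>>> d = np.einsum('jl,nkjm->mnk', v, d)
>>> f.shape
(5, 17, 17, 37)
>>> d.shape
(5, 37, 5)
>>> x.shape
(17, 3)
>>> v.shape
(17, 17)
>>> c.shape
(37, 17, 17, 5)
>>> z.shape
(37, 17, 5, 3)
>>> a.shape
(37, 5, 17, 5)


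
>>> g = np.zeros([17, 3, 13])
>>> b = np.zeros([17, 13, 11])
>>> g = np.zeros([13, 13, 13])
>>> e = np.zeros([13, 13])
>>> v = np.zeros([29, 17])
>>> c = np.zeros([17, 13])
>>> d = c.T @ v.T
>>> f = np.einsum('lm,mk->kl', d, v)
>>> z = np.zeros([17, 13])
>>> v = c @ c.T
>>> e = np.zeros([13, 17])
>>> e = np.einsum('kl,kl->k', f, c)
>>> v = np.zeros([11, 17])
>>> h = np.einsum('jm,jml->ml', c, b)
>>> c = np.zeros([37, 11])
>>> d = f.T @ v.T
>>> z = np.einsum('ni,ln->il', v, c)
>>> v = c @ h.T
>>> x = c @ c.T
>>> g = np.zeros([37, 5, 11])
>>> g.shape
(37, 5, 11)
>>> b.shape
(17, 13, 11)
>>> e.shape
(17,)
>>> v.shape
(37, 13)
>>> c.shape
(37, 11)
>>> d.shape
(13, 11)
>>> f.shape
(17, 13)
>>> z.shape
(17, 37)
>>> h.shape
(13, 11)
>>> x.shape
(37, 37)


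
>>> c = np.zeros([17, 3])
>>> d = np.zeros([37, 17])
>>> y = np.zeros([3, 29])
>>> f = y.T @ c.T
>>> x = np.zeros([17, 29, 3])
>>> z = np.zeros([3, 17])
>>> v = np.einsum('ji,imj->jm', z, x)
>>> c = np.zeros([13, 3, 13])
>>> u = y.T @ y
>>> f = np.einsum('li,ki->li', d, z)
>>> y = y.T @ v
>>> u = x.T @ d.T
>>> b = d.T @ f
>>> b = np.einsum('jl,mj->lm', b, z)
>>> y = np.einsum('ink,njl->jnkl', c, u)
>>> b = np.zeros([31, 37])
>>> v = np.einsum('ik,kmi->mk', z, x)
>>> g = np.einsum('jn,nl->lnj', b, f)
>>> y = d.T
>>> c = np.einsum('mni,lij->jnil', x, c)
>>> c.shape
(13, 29, 3, 13)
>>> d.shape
(37, 17)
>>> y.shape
(17, 37)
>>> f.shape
(37, 17)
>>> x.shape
(17, 29, 3)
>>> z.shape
(3, 17)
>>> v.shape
(29, 17)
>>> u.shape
(3, 29, 37)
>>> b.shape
(31, 37)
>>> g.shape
(17, 37, 31)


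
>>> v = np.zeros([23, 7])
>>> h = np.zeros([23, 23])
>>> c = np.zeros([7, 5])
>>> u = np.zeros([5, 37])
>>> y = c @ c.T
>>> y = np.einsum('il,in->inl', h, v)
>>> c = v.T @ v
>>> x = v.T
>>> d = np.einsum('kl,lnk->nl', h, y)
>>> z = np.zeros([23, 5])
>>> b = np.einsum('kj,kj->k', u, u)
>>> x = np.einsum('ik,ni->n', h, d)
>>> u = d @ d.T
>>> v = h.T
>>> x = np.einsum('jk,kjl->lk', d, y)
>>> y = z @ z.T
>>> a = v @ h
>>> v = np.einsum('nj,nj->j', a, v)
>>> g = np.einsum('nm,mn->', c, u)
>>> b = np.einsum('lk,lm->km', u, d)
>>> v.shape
(23,)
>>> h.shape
(23, 23)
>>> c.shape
(7, 7)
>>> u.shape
(7, 7)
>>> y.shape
(23, 23)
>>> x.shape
(23, 23)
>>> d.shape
(7, 23)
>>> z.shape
(23, 5)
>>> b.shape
(7, 23)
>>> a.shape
(23, 23)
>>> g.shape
()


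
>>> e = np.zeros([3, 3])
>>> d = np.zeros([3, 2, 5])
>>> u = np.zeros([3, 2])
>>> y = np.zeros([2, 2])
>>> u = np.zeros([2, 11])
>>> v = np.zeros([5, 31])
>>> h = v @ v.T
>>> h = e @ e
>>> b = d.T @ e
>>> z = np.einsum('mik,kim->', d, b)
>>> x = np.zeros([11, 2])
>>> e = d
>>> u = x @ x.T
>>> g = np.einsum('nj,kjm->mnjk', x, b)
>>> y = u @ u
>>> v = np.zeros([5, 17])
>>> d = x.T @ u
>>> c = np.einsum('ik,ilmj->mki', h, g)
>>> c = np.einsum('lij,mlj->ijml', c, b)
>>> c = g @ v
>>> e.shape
(3, 2, 5)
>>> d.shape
(2, 11)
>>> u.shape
(11, 11)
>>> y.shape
(11, 11)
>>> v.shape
(5, 17)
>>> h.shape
(3, 3)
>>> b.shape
(5, 2, 3)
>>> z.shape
()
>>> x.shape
(11, 2)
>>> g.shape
(3, 11, 2, 5)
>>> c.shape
(3, 11, 2, 17)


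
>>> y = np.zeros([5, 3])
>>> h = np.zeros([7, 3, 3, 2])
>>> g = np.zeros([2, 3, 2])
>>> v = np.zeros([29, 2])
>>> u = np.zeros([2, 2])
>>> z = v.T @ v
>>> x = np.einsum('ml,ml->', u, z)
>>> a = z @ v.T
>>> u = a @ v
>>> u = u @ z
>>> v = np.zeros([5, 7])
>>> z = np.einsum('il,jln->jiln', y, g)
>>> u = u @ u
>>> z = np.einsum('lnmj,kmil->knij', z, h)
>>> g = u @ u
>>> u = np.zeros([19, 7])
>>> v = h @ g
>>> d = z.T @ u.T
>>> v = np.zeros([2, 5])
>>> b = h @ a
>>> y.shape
(5, 3)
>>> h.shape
(7, 3, 3, 2)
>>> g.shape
(2, 2)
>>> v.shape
(2, 5)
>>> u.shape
(19, 7)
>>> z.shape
(7, 5, 3, 2)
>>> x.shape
()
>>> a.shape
(2, 29)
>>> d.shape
(2, 3, 5, 19)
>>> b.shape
(7, 3, 3, 29)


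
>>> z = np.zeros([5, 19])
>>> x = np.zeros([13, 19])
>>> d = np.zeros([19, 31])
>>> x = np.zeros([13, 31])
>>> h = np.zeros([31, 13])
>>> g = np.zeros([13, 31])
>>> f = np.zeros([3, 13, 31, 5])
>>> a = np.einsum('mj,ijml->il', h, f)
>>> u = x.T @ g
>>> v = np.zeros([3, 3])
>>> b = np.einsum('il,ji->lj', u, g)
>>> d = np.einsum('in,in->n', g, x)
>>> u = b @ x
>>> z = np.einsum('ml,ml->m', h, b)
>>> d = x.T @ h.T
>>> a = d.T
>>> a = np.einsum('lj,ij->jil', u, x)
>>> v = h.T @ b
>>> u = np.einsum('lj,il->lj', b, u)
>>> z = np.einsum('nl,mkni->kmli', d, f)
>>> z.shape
(13, 3, 31, 5)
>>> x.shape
(13, 31)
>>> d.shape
(31, 31)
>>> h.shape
(31, 13)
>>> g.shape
(13, 31)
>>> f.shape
(3, 13, 31, 5)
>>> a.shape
(31, 13, 31)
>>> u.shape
(31, 13)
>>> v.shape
(13, 13)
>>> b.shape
(31, 13)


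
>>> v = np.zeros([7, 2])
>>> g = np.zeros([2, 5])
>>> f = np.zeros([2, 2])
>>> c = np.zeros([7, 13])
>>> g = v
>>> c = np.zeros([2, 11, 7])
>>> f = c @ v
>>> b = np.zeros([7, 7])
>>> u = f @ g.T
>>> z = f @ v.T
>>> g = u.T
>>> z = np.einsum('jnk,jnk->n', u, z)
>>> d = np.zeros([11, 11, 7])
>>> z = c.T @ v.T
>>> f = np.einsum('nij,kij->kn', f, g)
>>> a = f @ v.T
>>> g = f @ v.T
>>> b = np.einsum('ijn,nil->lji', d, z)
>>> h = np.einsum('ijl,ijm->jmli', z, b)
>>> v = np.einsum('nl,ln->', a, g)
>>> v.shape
()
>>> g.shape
(7, 7)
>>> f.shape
(7, 2)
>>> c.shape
(2, 11, 7)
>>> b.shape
(7, 11, 11)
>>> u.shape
(2, 11, 7)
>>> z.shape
(7, 11, 7)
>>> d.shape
(11, 11, 7)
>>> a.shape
(7, 7)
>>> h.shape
(11, 11, 7, 7)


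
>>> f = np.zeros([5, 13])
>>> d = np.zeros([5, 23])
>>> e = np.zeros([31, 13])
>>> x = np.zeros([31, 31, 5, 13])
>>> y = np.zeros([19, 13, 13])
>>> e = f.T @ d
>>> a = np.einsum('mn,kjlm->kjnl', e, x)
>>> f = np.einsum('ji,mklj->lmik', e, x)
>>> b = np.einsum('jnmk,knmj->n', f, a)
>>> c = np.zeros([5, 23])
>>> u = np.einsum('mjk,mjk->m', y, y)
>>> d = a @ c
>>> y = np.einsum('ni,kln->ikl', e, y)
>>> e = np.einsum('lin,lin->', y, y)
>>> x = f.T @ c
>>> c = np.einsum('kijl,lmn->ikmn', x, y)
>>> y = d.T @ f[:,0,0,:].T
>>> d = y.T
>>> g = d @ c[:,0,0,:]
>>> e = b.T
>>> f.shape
(5, 31, 23, 31)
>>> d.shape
(5, 31, 23, 23)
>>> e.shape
(31,)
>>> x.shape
(31, 23, 31, 23)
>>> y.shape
(23, 23, 31, 5)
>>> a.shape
(31, 31, 23, 5)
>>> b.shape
(31,)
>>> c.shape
(23, 31, 19, 13)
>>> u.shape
(19,)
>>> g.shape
(5, 31, 23, 13)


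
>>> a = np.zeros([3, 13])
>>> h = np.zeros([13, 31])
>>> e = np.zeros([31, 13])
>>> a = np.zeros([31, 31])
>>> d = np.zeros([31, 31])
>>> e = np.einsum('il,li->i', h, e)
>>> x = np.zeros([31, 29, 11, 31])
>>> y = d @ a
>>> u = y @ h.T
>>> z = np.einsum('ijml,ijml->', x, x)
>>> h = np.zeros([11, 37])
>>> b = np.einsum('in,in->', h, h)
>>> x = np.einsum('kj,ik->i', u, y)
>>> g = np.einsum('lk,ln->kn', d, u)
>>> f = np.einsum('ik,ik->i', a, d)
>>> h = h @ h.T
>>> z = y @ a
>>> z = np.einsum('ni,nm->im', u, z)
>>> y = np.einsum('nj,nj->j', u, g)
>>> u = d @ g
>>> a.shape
(31, 31)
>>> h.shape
(11, 11)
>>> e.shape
(13,)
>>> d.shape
(31, 31)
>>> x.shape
(31,)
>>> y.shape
(13,)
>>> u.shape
(31, 13)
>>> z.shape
(13, 31)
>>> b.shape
()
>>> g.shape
(31, 13)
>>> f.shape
(31,)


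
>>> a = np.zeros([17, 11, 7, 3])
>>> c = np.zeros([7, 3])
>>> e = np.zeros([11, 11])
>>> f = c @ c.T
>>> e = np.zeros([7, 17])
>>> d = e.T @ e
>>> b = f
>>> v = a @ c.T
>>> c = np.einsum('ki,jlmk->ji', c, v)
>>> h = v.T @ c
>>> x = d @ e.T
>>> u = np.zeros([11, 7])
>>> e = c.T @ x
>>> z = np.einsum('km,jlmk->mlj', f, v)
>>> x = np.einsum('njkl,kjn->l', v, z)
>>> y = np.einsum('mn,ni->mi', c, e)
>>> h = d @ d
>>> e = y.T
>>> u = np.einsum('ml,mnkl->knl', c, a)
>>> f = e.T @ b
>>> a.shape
(17, 11, 7, 3)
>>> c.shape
(17, 3)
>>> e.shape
(7, 17)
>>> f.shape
(17, 7)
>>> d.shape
(17, 17)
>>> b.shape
(7, 7)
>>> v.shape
(17, 11, 7, 7)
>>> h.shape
(17, 17)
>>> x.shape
(7,)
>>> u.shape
(7, 11, 3)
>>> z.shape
(7, 11, 17)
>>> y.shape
(17, 7)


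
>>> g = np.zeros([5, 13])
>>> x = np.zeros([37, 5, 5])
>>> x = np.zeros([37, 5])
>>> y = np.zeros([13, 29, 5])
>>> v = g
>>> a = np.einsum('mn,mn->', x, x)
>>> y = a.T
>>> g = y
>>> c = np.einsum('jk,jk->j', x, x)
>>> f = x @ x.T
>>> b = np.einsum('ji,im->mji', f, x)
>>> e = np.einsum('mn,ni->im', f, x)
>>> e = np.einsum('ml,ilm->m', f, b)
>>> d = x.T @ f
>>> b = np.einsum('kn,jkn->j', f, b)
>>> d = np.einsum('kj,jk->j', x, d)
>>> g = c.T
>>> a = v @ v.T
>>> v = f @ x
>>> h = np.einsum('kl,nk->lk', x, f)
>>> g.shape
(37,)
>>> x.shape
(37, 5)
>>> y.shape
()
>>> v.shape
(37, 5)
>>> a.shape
(5, 5)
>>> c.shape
(37,)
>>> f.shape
(37, 37)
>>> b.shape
(5,)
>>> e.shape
(37,)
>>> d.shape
(5,)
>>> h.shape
(5, 37)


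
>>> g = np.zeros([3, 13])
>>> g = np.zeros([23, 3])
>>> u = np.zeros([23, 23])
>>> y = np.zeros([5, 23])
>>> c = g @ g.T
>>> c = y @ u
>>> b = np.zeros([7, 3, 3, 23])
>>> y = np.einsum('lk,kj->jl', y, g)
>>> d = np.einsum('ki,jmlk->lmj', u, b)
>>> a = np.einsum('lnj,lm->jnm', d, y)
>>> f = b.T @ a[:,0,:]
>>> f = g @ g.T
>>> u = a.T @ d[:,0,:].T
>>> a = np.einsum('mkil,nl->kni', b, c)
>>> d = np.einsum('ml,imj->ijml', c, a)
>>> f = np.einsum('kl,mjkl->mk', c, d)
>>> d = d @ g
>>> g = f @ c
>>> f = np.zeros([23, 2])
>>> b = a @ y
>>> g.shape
(3, 23)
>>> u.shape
(5, 3, 3)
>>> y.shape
(3, 5)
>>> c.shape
(5, 23)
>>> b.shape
(3, 5, 5)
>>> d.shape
(3, 3, 5, 3)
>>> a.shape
(3, 5, 3)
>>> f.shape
(23, 2)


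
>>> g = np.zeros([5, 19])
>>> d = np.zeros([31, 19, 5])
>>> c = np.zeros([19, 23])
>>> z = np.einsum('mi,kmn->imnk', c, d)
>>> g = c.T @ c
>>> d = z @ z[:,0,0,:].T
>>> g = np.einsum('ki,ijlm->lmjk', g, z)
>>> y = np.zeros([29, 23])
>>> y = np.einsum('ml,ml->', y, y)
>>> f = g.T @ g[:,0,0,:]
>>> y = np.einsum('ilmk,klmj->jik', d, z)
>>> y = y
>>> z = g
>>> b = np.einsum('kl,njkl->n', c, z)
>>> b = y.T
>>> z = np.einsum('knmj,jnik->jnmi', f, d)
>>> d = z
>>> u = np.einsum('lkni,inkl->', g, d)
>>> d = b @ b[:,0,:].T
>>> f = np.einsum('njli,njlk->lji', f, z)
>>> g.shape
(5, 31, 19, 23)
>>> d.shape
(23, 23, 23)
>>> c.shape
(19, 23)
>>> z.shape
(23, 19, 31, 5)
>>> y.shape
(31, 23, 23)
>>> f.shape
(31, 19, 23)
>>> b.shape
(23, 23, 31)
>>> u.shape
()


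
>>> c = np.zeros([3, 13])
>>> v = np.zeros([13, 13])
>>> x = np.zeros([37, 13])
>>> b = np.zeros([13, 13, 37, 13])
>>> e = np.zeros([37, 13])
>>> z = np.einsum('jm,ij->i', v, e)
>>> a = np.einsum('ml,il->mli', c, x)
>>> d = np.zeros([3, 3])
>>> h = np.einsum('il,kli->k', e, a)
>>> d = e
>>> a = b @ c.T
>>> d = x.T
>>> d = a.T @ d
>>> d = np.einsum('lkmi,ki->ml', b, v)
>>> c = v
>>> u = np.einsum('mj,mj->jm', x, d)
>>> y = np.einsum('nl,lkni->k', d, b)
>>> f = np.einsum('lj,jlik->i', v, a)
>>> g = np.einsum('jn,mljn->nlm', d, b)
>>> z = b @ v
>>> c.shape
(13, 13)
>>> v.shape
(13, 13)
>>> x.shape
(37, 13)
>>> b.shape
(13, 13, 37, 13)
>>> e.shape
(37, 13)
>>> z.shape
(13, 13, 37, 13)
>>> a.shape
(13, 13, 37, 3)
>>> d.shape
(37, 13)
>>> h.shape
(3,)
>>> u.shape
(13, 37)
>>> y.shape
(13,)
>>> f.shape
(37,)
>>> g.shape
(13, 13, 13)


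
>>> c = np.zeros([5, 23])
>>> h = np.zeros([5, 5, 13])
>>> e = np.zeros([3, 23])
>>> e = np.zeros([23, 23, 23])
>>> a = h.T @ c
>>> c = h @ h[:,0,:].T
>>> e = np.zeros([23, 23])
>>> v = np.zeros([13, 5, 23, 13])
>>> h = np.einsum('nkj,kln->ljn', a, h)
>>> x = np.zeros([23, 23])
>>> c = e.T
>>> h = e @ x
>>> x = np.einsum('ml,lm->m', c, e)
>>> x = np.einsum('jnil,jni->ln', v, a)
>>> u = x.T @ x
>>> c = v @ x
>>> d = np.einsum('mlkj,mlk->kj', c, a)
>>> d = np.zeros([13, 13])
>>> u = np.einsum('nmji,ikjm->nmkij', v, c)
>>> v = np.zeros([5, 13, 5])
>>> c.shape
(13, 5, 23, 5)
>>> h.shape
(23, 23)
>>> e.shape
(23, 23)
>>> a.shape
(13, 5, 23)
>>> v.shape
(5, 13, 5)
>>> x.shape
(13, 5)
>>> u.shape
(13, 5, 5, 13, 23)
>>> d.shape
(13, 13)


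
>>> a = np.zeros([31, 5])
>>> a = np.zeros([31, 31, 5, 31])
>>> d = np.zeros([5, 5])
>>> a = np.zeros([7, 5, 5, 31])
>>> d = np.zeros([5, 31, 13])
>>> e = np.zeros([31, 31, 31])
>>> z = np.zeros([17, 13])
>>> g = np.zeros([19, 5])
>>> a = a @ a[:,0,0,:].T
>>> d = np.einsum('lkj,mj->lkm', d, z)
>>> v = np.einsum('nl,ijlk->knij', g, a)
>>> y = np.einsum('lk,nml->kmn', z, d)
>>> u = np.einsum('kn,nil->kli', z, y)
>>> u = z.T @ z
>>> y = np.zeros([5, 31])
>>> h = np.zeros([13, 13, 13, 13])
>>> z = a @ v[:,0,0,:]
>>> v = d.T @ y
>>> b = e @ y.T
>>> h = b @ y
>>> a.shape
(7, 5, 5, 7)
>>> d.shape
(5, 31, 17)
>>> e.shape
(31, 31, 31)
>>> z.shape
(7, 5, 5, 5)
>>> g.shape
(19, 5)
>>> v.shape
(17, 31, 31)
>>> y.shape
(5, 31)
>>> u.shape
(13, 13)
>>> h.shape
(31, 31, 31)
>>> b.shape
(31, 31, 5)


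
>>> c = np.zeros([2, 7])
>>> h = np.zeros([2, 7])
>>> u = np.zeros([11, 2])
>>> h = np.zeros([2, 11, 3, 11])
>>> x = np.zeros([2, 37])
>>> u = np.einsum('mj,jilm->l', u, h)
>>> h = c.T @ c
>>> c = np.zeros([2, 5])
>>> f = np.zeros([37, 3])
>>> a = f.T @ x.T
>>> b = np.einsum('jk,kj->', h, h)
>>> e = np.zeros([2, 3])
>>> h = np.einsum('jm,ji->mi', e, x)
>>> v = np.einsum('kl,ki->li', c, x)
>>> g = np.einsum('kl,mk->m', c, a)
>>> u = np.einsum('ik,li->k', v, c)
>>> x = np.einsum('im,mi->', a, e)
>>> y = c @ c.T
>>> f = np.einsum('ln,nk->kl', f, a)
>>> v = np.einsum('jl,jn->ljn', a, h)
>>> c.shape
(2, 5)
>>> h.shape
(3, 37)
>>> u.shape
(37,)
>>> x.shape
()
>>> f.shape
(2, 37)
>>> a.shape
(3, 2)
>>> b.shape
()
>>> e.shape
(2, 3)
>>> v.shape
(2, 3, 37)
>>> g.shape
(3,)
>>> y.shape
(2, 2)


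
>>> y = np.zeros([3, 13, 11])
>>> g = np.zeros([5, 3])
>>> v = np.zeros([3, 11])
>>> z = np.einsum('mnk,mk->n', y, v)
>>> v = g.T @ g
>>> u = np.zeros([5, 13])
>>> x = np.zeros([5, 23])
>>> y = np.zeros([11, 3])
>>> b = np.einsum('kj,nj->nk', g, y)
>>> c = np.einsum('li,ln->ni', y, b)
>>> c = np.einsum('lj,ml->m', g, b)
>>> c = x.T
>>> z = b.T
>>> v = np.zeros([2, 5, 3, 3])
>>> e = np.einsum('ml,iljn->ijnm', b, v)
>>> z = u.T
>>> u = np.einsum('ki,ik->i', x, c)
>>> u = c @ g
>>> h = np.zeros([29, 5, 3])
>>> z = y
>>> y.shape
(11, 3)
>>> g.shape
(5, 3)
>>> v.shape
(2, 5, 3, 3)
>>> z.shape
(11, 3)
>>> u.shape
(23, 3)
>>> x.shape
(5, 23)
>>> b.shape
(11, 5)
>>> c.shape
(23, 5)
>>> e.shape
(2, 3, 3, 11)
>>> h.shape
(29, 5, 3)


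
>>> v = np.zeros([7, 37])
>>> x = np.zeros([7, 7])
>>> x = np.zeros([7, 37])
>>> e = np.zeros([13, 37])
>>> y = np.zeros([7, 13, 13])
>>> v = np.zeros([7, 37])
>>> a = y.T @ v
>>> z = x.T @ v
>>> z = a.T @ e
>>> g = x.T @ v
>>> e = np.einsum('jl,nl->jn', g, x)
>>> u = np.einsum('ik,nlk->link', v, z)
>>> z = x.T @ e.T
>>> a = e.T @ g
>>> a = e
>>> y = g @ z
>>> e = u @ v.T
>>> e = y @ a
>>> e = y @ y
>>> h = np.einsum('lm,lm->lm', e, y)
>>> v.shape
(7, 37)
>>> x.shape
(7, 37)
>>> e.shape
(37, 37)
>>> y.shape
(37, 37)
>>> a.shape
(37, 7)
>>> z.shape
(37, 37)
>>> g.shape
(37, 37)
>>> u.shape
(13, 7, 37, 37)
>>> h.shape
(37, 37)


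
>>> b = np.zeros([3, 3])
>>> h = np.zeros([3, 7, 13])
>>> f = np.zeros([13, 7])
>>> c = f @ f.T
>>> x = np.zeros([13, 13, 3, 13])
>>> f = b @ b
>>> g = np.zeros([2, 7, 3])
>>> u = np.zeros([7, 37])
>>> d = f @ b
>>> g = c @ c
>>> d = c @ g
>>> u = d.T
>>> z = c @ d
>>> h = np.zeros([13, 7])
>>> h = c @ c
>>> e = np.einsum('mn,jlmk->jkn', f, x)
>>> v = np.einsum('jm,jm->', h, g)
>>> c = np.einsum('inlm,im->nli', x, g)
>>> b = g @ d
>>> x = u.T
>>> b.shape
(13, 13)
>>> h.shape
(13, 13)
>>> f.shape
(3, 3)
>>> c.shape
(13, 3, 13)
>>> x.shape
(13, 13)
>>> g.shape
(13, 13)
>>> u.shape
(13, 13)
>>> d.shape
(13, 13)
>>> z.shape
(13, 13)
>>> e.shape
(13, 13, 3)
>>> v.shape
()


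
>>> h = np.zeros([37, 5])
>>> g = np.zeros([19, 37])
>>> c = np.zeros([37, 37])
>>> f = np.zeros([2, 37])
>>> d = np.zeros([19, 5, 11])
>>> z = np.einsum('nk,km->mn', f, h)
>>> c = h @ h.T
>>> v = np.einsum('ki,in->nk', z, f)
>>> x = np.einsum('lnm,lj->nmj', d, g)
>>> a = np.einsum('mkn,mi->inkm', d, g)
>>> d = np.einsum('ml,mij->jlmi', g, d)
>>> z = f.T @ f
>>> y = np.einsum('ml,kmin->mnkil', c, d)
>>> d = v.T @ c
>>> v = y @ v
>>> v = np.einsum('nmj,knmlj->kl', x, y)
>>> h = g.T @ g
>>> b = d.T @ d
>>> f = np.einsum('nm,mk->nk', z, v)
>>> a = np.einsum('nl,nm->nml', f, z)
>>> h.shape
(37, 37)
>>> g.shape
(19, 37)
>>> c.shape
(37, 37)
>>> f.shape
(37, 19)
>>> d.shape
(5, 37)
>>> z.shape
(37, 37)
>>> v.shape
(37, 19)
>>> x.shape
(5, 11, 37)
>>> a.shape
(37, 37, 19)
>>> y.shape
(37, 5, 11, 19, 37)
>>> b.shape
(37, 37)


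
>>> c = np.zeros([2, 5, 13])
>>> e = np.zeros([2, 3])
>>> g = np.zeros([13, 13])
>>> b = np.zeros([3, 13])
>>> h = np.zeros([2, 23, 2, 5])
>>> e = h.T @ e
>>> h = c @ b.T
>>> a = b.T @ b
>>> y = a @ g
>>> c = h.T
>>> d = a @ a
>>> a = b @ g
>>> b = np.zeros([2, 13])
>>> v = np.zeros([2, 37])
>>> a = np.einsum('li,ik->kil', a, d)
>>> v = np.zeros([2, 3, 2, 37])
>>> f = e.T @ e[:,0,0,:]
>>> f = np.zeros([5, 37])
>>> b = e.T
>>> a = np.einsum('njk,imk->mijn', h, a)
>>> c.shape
(3, 5, 2)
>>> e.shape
(5, 2, 23, 3)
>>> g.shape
(13, 13)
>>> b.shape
(3, 23, 2, 5)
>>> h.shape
(2, 5, 3)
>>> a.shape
(13, 13, 5, 2)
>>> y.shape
(13, 13)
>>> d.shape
(13, 13)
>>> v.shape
(2, 3, 2, 37)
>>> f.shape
(5, 37)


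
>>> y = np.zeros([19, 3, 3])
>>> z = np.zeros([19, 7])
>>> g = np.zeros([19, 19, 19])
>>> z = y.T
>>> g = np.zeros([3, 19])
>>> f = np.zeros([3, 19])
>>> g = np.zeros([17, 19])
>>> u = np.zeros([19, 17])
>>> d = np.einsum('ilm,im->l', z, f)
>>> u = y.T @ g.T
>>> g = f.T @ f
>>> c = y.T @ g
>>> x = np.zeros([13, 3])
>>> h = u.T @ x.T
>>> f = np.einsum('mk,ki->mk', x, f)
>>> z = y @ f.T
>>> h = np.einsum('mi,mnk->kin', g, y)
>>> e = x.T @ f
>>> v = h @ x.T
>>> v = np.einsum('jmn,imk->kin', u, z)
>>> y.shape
(19, 3, 3)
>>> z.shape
(19, 3, 13)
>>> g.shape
(19, 19)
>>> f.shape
(13, 3)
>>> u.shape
(3, 3, 17)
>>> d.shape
(3,)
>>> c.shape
(3, 3, 19)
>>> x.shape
(13, 3)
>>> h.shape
(3, 19, 3)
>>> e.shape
(3, 3)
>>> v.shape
(13, 19, 17)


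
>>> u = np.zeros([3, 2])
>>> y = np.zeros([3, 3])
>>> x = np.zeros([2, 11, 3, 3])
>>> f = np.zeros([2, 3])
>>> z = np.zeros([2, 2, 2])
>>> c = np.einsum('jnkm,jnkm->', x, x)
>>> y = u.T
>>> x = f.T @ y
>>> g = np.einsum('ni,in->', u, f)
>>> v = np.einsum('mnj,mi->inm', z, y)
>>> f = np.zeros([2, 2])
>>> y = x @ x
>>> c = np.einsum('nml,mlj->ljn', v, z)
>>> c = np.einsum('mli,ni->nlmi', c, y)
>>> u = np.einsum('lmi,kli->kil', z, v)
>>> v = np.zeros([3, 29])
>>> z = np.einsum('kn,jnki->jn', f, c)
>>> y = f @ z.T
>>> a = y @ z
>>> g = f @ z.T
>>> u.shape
(3, 2, 2)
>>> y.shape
(2, 3)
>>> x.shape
(3, 3)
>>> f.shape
(2, 2)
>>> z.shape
(3, 2)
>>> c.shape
(3, 2, 2, 3)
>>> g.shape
(2, 3)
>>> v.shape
(3, 29)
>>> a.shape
(2, 2)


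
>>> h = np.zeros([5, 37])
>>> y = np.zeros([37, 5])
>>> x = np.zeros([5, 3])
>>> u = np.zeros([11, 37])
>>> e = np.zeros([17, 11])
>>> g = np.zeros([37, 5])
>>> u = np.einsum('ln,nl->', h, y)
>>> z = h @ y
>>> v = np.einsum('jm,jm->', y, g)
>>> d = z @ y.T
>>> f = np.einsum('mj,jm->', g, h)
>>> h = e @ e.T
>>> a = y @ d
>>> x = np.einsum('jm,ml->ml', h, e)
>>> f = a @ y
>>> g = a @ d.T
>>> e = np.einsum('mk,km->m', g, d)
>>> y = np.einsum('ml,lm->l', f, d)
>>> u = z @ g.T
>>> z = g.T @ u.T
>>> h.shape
(17, 17)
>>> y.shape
(5,)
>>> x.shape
(17, 11)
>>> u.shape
(5, 37)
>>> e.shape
(37,)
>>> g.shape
(37, 5)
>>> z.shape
(5, 5)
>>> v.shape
()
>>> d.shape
(5, 37)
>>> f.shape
(37, 5)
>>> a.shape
(37, 37)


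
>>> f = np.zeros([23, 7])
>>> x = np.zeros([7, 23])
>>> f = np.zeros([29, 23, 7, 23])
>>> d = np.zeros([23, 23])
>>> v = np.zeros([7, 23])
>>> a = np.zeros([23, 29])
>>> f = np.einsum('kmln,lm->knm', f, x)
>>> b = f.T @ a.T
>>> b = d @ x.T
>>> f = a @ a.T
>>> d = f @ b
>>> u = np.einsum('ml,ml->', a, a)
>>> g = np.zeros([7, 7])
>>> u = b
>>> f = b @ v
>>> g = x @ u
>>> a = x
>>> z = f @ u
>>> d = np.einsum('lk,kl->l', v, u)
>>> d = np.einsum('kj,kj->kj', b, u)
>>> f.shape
(23, 23)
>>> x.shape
(7, 23)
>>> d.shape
(23, 7)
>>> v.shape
(7, 23)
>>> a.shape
(7, 23)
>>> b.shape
(23, 7)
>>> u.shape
(23, 7)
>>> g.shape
(7, 7)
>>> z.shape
(23, 7)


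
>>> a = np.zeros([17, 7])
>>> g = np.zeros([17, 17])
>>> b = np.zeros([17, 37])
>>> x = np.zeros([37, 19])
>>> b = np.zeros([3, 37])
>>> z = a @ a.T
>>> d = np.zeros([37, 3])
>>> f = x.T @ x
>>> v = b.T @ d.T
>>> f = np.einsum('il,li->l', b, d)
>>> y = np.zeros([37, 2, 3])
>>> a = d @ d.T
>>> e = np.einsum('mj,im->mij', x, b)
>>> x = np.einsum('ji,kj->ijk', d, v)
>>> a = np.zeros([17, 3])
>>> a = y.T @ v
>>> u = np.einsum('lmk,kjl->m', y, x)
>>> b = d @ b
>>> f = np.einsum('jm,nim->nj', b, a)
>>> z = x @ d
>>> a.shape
(3, 2, 37)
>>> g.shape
(17, 17)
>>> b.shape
(37, 37)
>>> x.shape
(3, 37, 37)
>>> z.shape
(3, 37, 3)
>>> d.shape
(37, 3)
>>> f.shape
(3, 37)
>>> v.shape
(37, 37)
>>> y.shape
(37, 2, 3)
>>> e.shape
(37, 3, 19)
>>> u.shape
(2,)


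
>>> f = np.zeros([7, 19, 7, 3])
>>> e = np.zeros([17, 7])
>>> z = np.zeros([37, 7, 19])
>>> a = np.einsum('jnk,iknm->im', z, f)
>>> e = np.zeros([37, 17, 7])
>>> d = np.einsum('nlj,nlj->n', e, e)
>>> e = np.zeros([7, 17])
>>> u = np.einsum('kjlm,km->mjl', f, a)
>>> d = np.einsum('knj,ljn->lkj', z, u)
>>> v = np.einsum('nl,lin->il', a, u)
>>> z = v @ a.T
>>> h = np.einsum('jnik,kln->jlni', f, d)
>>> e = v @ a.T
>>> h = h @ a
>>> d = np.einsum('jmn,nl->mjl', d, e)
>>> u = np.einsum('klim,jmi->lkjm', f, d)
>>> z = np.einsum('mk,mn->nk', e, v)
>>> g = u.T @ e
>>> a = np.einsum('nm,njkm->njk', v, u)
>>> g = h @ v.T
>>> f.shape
(7, 19, 7, 3)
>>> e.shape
(19, 7)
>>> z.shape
(3, 7)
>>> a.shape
(19, 7, 37)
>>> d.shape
(37, 3, 7)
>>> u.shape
(19, 7, 37, 3)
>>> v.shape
(19, 3)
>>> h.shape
(7, 37, 19, 3)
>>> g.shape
(7, 37, 19, 19)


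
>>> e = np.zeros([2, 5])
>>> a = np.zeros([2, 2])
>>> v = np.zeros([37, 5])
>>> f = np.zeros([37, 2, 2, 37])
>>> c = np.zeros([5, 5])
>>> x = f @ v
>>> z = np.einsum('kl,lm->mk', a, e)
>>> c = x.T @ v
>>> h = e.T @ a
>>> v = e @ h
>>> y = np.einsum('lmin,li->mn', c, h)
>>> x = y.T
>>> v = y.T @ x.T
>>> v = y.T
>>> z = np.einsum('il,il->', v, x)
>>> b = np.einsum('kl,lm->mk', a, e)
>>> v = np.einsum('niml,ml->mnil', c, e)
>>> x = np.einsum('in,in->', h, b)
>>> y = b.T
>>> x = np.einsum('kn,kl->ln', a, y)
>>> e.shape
(2, 5)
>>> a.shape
(2, 2)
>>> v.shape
(2, 5, 2, 5)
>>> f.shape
(37, 2, 2, 37)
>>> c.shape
(5, 2, 2, 5)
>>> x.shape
(5, 2)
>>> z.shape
()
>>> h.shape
(5, 2)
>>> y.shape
(2, 5)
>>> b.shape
(5, 2)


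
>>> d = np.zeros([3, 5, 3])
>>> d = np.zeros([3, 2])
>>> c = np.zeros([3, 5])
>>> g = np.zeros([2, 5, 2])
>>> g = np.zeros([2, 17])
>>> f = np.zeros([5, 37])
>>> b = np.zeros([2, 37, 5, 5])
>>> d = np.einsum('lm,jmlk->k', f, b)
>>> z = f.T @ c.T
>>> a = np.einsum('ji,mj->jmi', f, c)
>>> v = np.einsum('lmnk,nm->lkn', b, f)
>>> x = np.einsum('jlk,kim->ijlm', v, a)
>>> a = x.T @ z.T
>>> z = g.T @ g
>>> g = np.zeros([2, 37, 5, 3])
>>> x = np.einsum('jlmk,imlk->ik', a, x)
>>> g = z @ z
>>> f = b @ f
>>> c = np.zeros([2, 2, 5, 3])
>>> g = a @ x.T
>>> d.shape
(5,)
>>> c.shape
(2, 2, 5, 3)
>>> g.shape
(37, 5, 2, 3)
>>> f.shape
(2, 37, 5, 37)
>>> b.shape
(2, 37, 5, 5)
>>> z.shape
(17, 17)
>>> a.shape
(37, 5, 2, 37)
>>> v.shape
(2, 5, 5)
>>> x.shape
(3, 37)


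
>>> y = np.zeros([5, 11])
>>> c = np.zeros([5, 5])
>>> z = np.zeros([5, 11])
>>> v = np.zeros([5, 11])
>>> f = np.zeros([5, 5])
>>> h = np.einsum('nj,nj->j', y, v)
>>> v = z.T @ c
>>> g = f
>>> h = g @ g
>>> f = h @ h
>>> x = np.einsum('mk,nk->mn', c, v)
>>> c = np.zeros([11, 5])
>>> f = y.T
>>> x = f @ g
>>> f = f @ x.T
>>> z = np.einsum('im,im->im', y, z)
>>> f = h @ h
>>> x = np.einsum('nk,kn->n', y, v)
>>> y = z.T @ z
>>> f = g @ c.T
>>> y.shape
(11, 11)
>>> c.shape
(11, 5)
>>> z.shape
(5, 11)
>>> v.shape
(11, 5)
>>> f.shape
(5, 11)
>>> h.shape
(5, 5)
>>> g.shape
(5, 5)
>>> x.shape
(5,)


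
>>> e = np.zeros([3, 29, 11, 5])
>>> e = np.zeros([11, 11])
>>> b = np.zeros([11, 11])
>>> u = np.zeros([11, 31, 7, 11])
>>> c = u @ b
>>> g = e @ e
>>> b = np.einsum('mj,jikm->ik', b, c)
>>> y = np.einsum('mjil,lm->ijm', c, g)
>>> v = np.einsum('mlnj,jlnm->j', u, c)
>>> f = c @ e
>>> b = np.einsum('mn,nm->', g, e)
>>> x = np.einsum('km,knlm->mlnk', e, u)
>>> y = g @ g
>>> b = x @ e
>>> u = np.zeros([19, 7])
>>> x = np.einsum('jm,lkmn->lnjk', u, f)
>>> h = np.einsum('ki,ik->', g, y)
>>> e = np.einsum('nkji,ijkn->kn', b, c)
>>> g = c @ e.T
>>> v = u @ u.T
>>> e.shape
(7, 11)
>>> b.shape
(11, 7, 31, 11)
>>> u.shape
(19, 7)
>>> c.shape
(11, 31, 7, 11)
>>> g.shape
(11, 31, 7, 7)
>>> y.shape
(11, 11)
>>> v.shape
(19, 19)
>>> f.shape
(11, 31, 7, 11)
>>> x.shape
(11, 11, 19, 31)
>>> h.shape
()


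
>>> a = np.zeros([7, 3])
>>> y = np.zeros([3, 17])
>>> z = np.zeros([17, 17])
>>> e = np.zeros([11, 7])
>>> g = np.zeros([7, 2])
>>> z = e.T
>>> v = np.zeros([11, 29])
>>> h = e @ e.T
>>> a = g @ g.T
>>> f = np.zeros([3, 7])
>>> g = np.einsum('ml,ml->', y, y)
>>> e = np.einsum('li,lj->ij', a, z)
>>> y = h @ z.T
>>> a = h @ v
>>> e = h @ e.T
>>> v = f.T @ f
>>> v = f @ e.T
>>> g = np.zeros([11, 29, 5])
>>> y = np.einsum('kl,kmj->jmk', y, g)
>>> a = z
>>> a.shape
(7, 11)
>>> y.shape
(5, 29, 11)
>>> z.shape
(7, 11)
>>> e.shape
(11, 7)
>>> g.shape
(11, 29, 5)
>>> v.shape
(3, 11)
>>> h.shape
(11, 11)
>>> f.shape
(3, 7)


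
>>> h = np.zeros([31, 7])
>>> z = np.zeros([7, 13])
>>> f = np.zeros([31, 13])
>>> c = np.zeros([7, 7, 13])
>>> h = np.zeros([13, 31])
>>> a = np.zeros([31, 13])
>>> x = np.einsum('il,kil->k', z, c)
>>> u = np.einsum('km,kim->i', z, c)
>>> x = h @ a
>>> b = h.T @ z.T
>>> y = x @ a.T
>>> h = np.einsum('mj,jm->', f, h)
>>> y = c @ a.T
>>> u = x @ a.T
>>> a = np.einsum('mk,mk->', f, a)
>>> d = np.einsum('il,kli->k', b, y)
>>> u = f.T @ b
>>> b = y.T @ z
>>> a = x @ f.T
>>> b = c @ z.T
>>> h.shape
()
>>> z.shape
(7, 13)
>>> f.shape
(31, 13)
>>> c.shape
(7, 7, 13)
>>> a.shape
(13, 31)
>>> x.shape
(13, 13)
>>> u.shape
(13, 7)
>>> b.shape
(7, 7, 7)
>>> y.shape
(7, 7, 31)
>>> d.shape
(7,)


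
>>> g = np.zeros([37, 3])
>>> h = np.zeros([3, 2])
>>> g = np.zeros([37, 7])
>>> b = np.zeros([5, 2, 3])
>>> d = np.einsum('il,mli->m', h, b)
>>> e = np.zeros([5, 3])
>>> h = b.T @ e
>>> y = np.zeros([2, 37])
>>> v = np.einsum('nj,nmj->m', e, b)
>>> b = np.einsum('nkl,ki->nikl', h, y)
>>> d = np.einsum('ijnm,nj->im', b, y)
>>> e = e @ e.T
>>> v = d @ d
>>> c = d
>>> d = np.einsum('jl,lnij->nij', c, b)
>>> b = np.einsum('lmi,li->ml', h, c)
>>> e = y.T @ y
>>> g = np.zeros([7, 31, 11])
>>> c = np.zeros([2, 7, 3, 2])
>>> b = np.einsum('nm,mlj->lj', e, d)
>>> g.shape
(7, 31, 11)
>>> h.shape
(3, 2, 3)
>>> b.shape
(2, 3)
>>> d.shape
(37, 2, 3)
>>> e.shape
(37, 37)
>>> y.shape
(2, 37)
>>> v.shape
(3, 3)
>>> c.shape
(2, 7, 3, 2)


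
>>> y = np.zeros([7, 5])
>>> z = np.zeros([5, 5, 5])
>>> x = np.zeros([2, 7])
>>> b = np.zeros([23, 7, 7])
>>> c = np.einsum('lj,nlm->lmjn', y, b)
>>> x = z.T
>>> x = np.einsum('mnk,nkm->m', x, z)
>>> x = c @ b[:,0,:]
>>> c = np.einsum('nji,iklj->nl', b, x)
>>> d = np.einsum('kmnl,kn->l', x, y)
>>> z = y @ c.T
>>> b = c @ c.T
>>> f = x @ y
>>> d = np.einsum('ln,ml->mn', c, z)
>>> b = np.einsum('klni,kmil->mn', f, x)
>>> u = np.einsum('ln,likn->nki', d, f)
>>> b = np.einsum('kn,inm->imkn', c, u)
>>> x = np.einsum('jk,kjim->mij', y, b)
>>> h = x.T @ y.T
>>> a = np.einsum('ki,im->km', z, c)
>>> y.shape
(7, 5)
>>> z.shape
(7, 23)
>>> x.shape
(5, 23, 7)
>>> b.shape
(5, 7, 23, 5)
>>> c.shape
(23, 5)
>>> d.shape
(7, 5)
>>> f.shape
(7, 7, 5, 5)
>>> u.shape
(5, 5, 7)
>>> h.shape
(7, 23, 7)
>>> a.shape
(7, 5)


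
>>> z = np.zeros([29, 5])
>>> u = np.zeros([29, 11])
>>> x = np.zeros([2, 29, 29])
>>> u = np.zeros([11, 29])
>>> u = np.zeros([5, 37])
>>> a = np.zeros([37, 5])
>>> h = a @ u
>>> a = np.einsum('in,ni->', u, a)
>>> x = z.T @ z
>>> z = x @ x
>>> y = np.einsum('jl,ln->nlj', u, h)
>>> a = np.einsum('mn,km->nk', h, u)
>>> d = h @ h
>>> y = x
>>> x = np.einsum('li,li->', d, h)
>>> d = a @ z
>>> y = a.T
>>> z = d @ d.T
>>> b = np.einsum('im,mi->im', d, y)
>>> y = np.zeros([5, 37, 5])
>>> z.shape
(37, 37)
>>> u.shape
(5, 37)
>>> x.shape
()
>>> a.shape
(37, 5)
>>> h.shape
(37, 37)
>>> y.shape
(5, 37, 5)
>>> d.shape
(37, 5)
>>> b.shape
(37, 5)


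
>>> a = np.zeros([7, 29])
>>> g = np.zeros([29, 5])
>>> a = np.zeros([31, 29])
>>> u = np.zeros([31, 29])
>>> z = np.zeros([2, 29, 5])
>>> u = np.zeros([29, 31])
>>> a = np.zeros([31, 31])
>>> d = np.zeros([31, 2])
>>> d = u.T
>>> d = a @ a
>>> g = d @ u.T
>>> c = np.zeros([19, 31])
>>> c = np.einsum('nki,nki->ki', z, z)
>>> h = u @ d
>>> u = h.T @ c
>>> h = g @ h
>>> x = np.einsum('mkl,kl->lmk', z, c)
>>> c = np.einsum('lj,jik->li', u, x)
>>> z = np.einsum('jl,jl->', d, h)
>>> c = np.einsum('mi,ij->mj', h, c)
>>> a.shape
(31, 31)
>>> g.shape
(31, 29)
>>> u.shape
(31, 5)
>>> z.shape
()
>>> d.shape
(31, 31)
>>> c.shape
(31, 2)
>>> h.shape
(31, 31)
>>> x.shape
(5, 2, 29)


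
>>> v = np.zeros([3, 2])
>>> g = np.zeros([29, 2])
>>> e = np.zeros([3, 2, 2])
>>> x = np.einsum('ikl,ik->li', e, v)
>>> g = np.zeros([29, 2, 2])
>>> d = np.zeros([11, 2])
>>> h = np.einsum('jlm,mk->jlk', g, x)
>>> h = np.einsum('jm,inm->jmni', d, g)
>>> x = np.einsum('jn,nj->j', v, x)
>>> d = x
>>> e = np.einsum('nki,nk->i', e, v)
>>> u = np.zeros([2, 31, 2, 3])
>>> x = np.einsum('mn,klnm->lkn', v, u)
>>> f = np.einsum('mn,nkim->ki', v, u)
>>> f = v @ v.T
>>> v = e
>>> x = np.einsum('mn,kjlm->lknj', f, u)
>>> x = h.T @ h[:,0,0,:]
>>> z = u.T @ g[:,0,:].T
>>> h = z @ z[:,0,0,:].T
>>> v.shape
(2,)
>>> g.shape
(29, 2, 2)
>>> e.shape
(2,)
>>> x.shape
(29, 2, 2, 29)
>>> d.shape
(3,)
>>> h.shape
(3, 2, 31, 3)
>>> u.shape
(2, 31, 2, 3)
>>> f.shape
(3, 3)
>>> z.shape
(3, 2, 31, 29)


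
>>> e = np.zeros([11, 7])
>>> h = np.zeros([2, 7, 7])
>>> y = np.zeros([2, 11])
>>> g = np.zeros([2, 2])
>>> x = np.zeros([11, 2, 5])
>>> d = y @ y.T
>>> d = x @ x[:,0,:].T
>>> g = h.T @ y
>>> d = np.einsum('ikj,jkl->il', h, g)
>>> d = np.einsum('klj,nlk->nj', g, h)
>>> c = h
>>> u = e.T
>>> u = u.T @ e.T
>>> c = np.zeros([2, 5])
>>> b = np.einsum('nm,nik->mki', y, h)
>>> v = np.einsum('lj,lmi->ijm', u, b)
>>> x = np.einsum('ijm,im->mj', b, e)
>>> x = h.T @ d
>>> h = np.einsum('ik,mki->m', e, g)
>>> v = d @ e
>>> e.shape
(11, 7)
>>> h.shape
(7,)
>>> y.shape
(2, 11)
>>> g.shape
(7, 7, 11)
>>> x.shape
(7, 7, 11)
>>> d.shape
(2, 11)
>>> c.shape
(2, 5)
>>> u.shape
(11, 11)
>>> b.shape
(11, 7, 7)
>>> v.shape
(2, 7)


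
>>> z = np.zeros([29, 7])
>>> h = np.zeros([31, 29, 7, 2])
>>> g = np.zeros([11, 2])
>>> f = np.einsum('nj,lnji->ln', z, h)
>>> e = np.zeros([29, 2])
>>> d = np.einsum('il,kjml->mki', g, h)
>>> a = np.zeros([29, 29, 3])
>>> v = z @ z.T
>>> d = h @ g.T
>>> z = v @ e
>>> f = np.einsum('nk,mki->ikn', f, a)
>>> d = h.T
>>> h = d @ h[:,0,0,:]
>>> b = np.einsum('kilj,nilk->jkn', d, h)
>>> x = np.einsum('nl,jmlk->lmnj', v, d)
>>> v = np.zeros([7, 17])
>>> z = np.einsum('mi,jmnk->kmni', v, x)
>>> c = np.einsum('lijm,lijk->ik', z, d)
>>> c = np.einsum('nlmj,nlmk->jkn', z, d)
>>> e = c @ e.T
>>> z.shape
(2, 7, 29, 17)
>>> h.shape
(2, 7, 29, 2)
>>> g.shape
(11, 2)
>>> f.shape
(3, 29, 31)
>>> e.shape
(17, 31, 29)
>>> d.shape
(2, 7, 29, 31)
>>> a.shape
(29, 29, 3)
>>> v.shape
(7, 17)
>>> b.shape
(31, 2, 2)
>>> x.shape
(29, 7, 29, 2)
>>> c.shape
(17, 31, 2)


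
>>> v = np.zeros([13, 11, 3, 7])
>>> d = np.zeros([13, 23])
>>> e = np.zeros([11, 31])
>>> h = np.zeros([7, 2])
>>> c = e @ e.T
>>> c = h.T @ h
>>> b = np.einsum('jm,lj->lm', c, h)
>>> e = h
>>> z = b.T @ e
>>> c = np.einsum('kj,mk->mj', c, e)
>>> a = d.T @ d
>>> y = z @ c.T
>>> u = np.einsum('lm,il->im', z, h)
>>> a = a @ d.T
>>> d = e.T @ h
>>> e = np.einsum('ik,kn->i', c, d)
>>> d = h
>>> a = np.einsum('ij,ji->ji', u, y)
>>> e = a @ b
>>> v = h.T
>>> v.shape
(2, 7)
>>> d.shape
(7, 2)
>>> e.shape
(2, 2)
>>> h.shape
(7, 2)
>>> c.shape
(7, 2)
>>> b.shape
(7, 2)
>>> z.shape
(2, 2)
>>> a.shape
(2, 7)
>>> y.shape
(2, 7)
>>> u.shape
(7, 2)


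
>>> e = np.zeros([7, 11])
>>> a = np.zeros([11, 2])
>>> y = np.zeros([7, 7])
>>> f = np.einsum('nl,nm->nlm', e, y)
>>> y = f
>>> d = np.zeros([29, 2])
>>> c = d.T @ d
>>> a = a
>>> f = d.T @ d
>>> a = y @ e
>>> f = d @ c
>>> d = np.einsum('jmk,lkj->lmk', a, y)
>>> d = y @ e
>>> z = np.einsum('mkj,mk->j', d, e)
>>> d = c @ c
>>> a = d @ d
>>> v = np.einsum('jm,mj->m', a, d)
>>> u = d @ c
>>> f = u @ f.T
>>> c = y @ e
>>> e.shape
(7, 11)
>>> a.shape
(2, 2)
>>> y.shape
(7, 11, 7)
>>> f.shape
(2, 29)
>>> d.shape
(2, 2)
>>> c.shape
(7, 11, 11)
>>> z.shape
(11,)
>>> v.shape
(2,)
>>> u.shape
(2, 2)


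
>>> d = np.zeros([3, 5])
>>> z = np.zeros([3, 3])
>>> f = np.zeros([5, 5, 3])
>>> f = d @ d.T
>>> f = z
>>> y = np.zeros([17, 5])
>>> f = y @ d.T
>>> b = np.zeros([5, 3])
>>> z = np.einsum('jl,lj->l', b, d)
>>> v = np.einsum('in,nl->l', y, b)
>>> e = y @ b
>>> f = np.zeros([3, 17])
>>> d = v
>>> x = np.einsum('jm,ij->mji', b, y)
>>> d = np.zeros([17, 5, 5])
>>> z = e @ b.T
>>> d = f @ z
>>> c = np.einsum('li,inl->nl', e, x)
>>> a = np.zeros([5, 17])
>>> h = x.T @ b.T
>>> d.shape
(3, 5)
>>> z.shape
(17, 5)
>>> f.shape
(3, 17)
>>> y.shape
(17, 5)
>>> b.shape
(5, 3)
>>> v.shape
(3,)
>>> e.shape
(17, 3)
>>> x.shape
(3, 5, 17)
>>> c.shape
(5, 17)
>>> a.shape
(5, 17)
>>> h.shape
(17, 5, 5)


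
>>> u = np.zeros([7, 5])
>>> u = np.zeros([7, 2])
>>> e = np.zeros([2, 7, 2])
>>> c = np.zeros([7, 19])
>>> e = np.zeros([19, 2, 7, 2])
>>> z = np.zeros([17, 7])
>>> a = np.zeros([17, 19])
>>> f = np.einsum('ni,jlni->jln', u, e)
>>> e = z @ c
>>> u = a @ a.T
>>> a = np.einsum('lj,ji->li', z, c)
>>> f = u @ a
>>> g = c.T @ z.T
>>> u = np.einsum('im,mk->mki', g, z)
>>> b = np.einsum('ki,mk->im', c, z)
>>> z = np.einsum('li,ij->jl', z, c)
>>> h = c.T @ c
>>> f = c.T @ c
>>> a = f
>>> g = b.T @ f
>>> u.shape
(17, 7, 19)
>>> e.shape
(17, 19)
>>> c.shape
(7, 19)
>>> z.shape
(19, 17)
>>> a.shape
(19, 19)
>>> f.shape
(19, 19)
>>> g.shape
(17, 19)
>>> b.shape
(19, 17)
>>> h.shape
(19, 19)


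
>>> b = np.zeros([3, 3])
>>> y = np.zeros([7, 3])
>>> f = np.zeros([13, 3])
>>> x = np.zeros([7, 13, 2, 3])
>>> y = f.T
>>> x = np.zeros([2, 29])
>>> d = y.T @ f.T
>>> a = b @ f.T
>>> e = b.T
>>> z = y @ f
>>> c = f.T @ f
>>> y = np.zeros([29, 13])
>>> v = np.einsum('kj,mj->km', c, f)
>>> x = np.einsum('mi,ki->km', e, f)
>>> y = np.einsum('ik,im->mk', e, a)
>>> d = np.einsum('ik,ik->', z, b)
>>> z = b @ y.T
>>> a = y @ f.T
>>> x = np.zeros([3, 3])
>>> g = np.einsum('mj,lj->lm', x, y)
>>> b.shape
(3, 3)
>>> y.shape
(13, 3)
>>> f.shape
(13, 3)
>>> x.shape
(3, 3)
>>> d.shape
()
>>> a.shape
(13, 13)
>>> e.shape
(3, 3)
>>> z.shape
(3, 13)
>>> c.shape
(3, 3)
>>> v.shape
(3, 13)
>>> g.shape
(13, 3)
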